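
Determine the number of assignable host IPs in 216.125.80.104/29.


Host bits = 32 - 29 = 3
Total addresses = 2^3 = 8
Usable = total - 2 (network and broadcast)
Usable hosts: 6


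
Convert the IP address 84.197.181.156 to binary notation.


84 = 01010100
197 = 11000101
181 = 10110101
156 = 10011100
Binary: 01010100.11000101.10110101.10011100


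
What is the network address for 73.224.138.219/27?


IP:   01001001.11100000.10001010.11011011
Mask: 11111111.11111111.11111111.11100000
AND operation:
Net:  01001001.11100000.10001010.11000000
Network: 73.224.138.192/27


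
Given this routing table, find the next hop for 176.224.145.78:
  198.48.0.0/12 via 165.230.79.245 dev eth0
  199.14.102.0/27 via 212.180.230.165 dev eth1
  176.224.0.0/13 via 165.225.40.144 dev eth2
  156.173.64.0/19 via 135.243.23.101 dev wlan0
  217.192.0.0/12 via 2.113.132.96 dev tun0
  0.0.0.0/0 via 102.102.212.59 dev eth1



Longest prefix match for 176.224.145.78:
  /12 198.48.0.0: no
  /27 199.14.102.0: no
  /13 176.224.0.0: MATCH
  /19 156.173.64.0: no
  /12 217.192.0.0: no
  /0 0.0.0.0: MATCH
Selected: next-hop 165.225.40.144 via eth2 (matched /13)


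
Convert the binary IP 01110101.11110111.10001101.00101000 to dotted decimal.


01110101 = 117
11110111 = 247
10001101 = 141
00101000 = 40
IP: 117.247.141.40


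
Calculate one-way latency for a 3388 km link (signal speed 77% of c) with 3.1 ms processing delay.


Speed = 0.77 * 3e5 km/s = 231000 km/s
Propagation delay = 3388 / 231000 = 0.0147 s = 14.6667 ms
Processing delay = 3.1 ms
Total one-way latency = 17.7667 ms


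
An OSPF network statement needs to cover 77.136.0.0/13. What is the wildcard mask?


Subnet mask: 255.248.0.0
Wildcard = 255.255.255.255 - subnet mask
255 - 255 = 0
255 - 248 = 7
255 - 0 = 255
255 - 0 = 255
Wildcard: 0.7.255.255


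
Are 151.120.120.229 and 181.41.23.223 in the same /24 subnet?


Mask: 255.255.255.0
151.120.120.229 AND mask = 151.120.120.0
181.41.23.223 AND mask = 181.41.23.0
No, different subnets (151.120.120.0 vs 181.41.23.0)


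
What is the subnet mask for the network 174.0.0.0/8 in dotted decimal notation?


/8 means 8 network bits, 24 host bits
Binary: 11111111000000000000000000000000
Mask: 255.0.0.0


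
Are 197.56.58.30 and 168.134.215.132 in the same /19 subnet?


Mask: 255.255.224.0
197.56.58.30 AND mask = 197.56.32.0
168.134.215.132 AND mask = 168.134.192.0
No, different subnets (197.56.32.0 vs 168.134.192.0)


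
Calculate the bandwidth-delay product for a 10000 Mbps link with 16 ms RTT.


BDP = bandwidth * RTT
= 10000 Mbps * 16 ms
= 10000 * 1e6 * 16 / 1000 bits
= 160000000 bits
= 20000000 bytes
= 19531.25 KB
BDP = 160000000 bits (20000000 bytes)


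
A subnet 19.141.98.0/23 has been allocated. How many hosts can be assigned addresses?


Host bits = 32 - 23 = 9
Total addresses = 2^9 = 512
Usable = total - 2 (network and broadcast)
Usable hosts: 510


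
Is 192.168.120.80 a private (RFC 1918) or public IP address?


RFC 1918 private ranges:
  10.0.0.0/8 (10.0.0.0 - 10.255.255.255)
  172.16.0.0/12 (172.16.0.0 - 172.31.255.255)
  192.168.0.0/16 (192.168.0.0 - 192.168.255.255)
Private (in 192.168.0.0/16)


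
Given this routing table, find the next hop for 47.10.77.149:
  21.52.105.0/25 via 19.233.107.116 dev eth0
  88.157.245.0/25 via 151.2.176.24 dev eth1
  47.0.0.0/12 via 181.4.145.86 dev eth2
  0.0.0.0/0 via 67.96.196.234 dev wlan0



Longest prefix match for 47.10.77.149:
  /25 21.52.105.0: no
  /25 88.157.245.0: no
  /12 47.0.0.0: MATCH
  /0 0.0.0.0: MATCH
Selected: next-hop 181.4.145.86 via eth2 (matched /12)


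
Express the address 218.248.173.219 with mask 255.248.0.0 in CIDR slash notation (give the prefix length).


Binary: 11111111.11111000.00000000.00000000
Count leading 1s
Prefix: /13


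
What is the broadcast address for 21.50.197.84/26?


Network: 21.50.197.64/26
Host bits = 6
Set all host bits to 1:
Broadcast: 21.50.197.127


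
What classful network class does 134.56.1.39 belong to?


First octet: 134
Binary: 10000110
10xxxxxx -> Class B (128-191)
Class B, default mask 255.255.0.0 (/16)


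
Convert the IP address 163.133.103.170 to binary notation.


163 = 10100011
133 = 10000101
103 = 01100111
170 = 10101010
Binary: 10100011.10000101.01100111.10101010


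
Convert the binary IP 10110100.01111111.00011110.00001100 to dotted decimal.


10110100 = 180
01111111 = 127
00011110 = 30
00001100 = 12
IP: 180.127.30.12


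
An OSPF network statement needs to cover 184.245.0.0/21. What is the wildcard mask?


Subnet mask: 255.255.248.0
Wildcard = 255.255.255.255 - subnet mask
255 - 255 = 0
255 - 255 = 0
255 - 248 = 7
255 - 0 = 255
Wildcard: 0.0.7.255


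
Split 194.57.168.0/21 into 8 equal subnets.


New prefix = 21 + 3 = 24
Each subnet has 256 addresses
  194.57.168.0/24
  194.57.169.0/24
  194.57.170.0/24
  194.57.171.0/24
  194.57.172.0/24
  194.57.173.0/24
  194.57.174.0/24
  194.57.175.0/24
Subnets: 194.57.168.0/24, 194.57.169.0/24, 194.57.170.0/24, 194.57.171.0/24, 194.57.172.0/24, 194.57.173.0/24, 194.57.174.0/24, 194.57.175.0/24


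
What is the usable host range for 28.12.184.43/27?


Network: 28.12.184.32
Broadcast: 28.12.184.63
First usable = network + 1
Last usable = broadcast - 1
Range: 28.12.184.33 to 28.12.184.62


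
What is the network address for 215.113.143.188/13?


IP:   11010111.01110001.10001111.10111100
Mask: 11111111.11111000.00000000.00000000
AND operation:
Net:  11010111.01110000.00000000.00000000
Network: 215.112.0.0/13


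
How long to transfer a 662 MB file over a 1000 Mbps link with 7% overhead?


Effective throughput = 1000 * (1 - 7/100) = 930.0 Mbps
File size in Mb = 662 * 8 = 5296 Mb
Time = 5296 / 930.0
Time = 5.6946 seconds


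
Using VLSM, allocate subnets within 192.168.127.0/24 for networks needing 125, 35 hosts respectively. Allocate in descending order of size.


125 hosts -> /25 (126 usable): 192.168.127.0/25
35 hosts -> /26 (62 usable): 192.168.127.128/26
Allocation: 192.168.127.0/25 (125 hosts, 126 usable); 192.168.127.128/26 (35 hosts, 62 usable)


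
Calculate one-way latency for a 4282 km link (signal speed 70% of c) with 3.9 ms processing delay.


Speed = 0.7 * 3e5 km/s = 210000 km/s
Propagation delay = 4282 / 210000 = 0.0204 s = 20.3905 ms
Processing delay = 3.9 ms
Total one-way latency = 24.2905 ms


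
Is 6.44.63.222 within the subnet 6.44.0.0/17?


Subnet network: 6.44.0.0
Test IP AND mask: 6.44.0.0
Yes, 6.44.63.222 is in 6.44.0.0/17


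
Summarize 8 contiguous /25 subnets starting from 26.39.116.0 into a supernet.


Original prefix: /25
Number of subnets: 8 = 2^3
New prefix = 25 - 3 = 22
Supernet: 26.39.116.0/22


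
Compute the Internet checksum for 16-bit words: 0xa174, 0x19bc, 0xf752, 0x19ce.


Sum all words (with carry folding):
+ 0xa174 = 0xa174
+ 0x19bc = 0xbb30
+ 0xf752 = 0xb283
+ 0x19ce = 0xcc51
One's complement: ~0xcc51
Checksum = 0x33ae


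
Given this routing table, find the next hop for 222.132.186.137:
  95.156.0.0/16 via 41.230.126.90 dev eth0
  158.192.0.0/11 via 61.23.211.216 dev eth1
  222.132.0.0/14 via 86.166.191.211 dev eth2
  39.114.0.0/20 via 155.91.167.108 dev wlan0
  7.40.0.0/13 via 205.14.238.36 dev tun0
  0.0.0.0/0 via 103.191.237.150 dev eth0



Longest prefix match for 222.132.186.137:
  /16 95.156.0.0: no
  /11 158.192.0.0: no
  /14 222.132.0.0: MATCH
  /20 39.114.0.0: no
  /13 7.40.0.0: no
  /0 0.0.0.0: MATCH
Selected: next-hop 86.166.191.211 via eth2 (matched /14)


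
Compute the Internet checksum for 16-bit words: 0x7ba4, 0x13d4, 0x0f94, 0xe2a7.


Sum all words (with carry folding):
+ 0x7ba4 = 0x7ba4
+ 0x13d4 = 0x8f78
+ 0x0f94 = 0x9f0c
+ 0xe2a7 = 0x81b4
One's complement: ~0x81b4
Checksum = 0x7e4b


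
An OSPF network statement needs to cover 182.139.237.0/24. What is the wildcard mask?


Subnet mask: 255.255.255.0
Wildcard = 255.255.255.255 - subnet mask
255 - 255 = 0
255 - 255 = 0
255 - 255 = 0
255 - 0 = 255
Wildcard: 0.0.0.255


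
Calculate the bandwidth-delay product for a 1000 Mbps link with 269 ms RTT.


BDP = bandwidth * RTT
= 1000 Mbps * 269 ms
= 1000 * 1e6 * 269 / 1000 bits
= 269000000 bits
= 33625000 bytes
= 32836.9141 KB
BDP = 269000000 bits (33625000 bytes)


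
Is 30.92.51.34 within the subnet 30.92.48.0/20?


Subnet network: 30.92.48.0
Test IP AND mask: 30.92.48.0
Yes, 30.92.51.34 is in 30.92.48.0/20


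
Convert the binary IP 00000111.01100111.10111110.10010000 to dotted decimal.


00000111 = 7
01100111 = 103
10111110 = 190
10010000 = 144
IP: 7.103.190.144


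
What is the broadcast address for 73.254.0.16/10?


Network: 73.192.0.0/10
Host bits = 22
Set all host bits to 1:
Broadcast: 73.255.255.255


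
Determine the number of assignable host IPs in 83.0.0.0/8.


Host bits = 32 - 8 = 24
Total addresses = 2^24 = 16777216
Usable = total - 2 (network and broadcast)
Usable hosts: 16777214


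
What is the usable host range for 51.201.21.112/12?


Network: 51.192.0.0
Broadcast: 51.207.255.255
First usable = network + 1
Last usable = broadcast - 1
Range: 51.192.0.1 to 51.207.255.254


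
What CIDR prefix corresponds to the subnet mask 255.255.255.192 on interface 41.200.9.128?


Binary: 11111111.11111111.11111111.11000000
Count leading 1s
Prefix: /26


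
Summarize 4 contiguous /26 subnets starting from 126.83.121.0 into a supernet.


Original prefix: /26
Number of subnets: 4 = 2^2
New prefix = 26 - 2 = 24
Supernet: 126.83.121.0/24


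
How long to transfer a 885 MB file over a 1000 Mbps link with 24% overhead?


Effective throughput = 1000 * (1 - 24/100) = 760 Mbps
File size in Mb = 885 * 8 = 7080 Mb
Time = 7080 / 760
Time = 9.3158 seconds


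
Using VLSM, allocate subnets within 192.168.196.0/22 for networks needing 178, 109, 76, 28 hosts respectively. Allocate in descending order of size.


178 hosts -> /24 (254 usable): 192.168.196.0/24
109 hosts -> /25 (126 usable): 192.168.197.0/25
76 hosts -> /25 (126 usable): 192.168.197.128/25
28 hosts -> /27 (30 usable): 192.168.198.0/27
Allocation: 192.168.196.0/24 (178 hosts, 254 usable); 192.168.197.0/25 (109 hosts, 126 usable); 192.168.197.128/25 (76 hosts, 126 usable); 192.168.198.0/27 (28 hosts, 30 usable)


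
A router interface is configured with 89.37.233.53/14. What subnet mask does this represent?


/14 means 14 network bits, 18 host bits
Binary: 11111111111111000000000000000000
Mask: 255.252.0.0


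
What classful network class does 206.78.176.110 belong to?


First octet: 206
Binary: 11001110
110xxxxx -> Class C (192-223)
Class C, default mask 255.255.255.0 (/24)


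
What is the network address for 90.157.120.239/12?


IP:   01011010.10011101.01111000.11101111
Mask: 11111111.11110000.00000000.00000000
AND operation:
Net:  01011010.10010000.00000000.00000000
Network: 90.144.0.0/12


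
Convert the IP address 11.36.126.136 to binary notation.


11 = 00001011
36 = 00100100
126 = 01111110
136 = 10001000
Binary: 00001011.00100100.01111110.10001000


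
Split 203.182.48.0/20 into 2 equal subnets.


New prefix = 20 + 1 = 21
Each subnet has 2048 addresses
  203.182.48.0/21
  203.182.56.0/21
Subnets: 203.182.48.0/21, 203.182.56.0/21


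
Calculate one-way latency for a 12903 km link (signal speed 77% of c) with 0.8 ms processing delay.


Speed = 0.77 * 3e5 km/s = 231000 km/s
Propagation delay = 12903 / 231000 = 0.0559 s = 55.8571 ms
Processing delay = 0.8 ms
Total one-way latency = 56.6571 ms


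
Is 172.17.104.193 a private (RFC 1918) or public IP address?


RFC 1918 private ranges:
  10.0.0.0/8 (10.0.0.0 - 10.255.255.255)
  172.16.0.0/12 (172.16.0.0 - 172.31.255.255)
  192.168.0.0/16 (192.168.0.0 - 192.168.255.255)
Private (in 172.16.0.0/12)


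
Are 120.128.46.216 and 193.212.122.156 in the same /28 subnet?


Mask: 255.255.255.240
120.128.46.216 AND mask = 120.128.46.208
193.212.122.156 AND mask = 193.212.122.144
No, different subnets (120.128.46.208 vs 193.212.122.144)


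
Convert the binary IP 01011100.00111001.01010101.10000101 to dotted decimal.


01011100 = 92
00111001 = 57
01010101 = 85
10000101 = 133
IP: 92.57.85.133


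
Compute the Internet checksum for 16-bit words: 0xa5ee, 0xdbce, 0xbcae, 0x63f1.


Sum all words (with carry folding):
+ 0xa5ee = 0xa5ee
+ 0xdbce = 0x81bd
+ 0xbcae = 0x3e6c
+ 0x63f1 = 0xa25d
One's complement: ~0xa25d
Checksum = 0x5da2


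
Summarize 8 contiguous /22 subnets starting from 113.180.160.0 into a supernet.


Original prefix: /22
Number of subnets: 8 = 2^3
New prefix = 22 - 3 = 19
Supernet: 113.180.160.0/19


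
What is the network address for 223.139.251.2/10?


IP:   11011111.10001011.11111011.00000010
Mask: 11111111.11000000.00000000.00000000
AND operation:
Net:  11011111.10000000.00000000.00000000
Network: 223.128.0.0/10


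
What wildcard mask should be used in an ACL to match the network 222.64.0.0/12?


Subnet mask: 255.240.0.0
Wildcard = 255.255.255.255 - subnet mask
255 - 255 = 0
255 - 240 = 15
255 - 0 = 255
255 - 0 = 255
Wildcard: 0.15.255.255


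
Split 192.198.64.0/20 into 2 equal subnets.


New prefix = 20 + 1 = 21
Each subnet has 2048 addresses
  192.198.64.0/21
  192.198.72.0/21
Subnets: 192.198.64.0/21, 192.198.72.0/21


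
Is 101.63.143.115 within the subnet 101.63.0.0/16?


Subnet network: 101.63.0.0
Test IP AND mask: 101.63.0.0
Yes, 101.63.143.115 is in 101.63.0.0/16


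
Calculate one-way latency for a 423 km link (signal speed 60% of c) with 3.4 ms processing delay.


Speed = 0.6 * 3e5 km/s = 180000 km/s
Propagation delay = 423 / 180000 = 0.0024 s = 2.35 ms
Processing delay = 3.4 ms
Total one-way latency = 5.75 ms


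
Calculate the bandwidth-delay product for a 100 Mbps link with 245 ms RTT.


BDP = bandwidth * RTT
= 100 Mbps * 245 ms
= 100 * 1e6 * 245 / 1000 bits
= 24500000 bits
= 3062500 bytes
= 2990.7227 KB
BDP = 24500000 bits (3062500 bytes)


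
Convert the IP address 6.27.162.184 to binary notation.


6 = 00000110
27 = 00011011
162 = 10100010
184 = 10111000
Binary: 00000110.00011011.10100010.10111000


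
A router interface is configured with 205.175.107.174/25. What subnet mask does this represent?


/25 means 25 network bits, 7 host bits
Binary: 11111111111111111111111110000000
Mask: 255.255.255.128


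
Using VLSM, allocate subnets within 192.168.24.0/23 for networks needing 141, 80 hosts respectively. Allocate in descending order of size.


141 hosts -> /24 (254 usable): 192.168.24.0/24
80 hosts -> /25 (126 usable): 192.168.25.0/25
Allocation: 192.168.24.0/24 (141 hosts, 254 usable); 192.168.25.0/25 (80 hosts, 126 usable)


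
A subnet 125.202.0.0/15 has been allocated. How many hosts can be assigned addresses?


Host bits = 32 - 15 = 17
Total addresses = 2^17 = 131072
Usable = total - 2 (network and broadcast)
Usable hosts: 131070


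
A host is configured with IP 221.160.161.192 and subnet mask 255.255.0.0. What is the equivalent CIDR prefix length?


Binary: 11111111.11111111.00000000.00000000
Count leading 1s
Prefix: /16


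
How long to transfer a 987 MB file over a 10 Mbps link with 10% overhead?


Effective throughput = 10 * (1 - 10/100) = 9 Mbps
File size in Mb = 987 * 8 = 7896 Mb
Time = 7896 / 9
Time = 877.3333 seconds


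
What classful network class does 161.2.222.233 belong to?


First octet: 161
Binary: 10100001
10xxxxxx -> Class B (128-191)
Class B, default mask 255.255.0.0 (/16)


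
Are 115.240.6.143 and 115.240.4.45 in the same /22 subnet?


Mask: 255.255.252.0
115.240.6.143 AND mask = 115.240.4.0
115.240.4.45 AND mask = 115.240.4.0
Yes, same subnet (115.240.4.0)


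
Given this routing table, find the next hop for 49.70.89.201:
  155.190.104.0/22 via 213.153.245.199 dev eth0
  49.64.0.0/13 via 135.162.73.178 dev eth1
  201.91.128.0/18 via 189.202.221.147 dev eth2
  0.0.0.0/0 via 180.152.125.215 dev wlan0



Longest prefix match for 49.70.89.201:
  /22 155.190.104.0: no
  /13 49.64.0.0: MATCH
  /18 201.91.128.0: no
  /0 0.0.0.0: MATCH
Selected: next-hop 135.162.73.178 via eth1 (matched /13)


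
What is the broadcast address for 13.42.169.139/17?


Network: 13.42.128.0/17
Host bits = 15
Set all host bits to 1:
Broadcast: 13.42.255.255


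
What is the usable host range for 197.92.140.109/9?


Network: 197.0.0.0
Broadcast: 197.127.255.255
First usable = network + 1
Last usable = broadcast - 1
Range: 197.0.0.1 to 197.127.255.254


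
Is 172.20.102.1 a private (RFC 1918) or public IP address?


RFC 1918 private ranges:
  10.0.0.0/8 (10.0.0.0 - 10.255.255.255)
  172.16.0.0/12 (172.16.0.0 - 172.31.255.255)
  192.168.0.0/16 (192.168.0.0 - 192.168.255.255)
Private (in 172.16.0.0/12)


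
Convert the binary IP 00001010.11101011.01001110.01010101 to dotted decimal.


00001010 = 10
11101011 = 235
01001110 = 78
01010101 = 85
IP: 10.235.78.85


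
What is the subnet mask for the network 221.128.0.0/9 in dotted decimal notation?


/9 means 9 network bits, 23 host bits
Binary: 11111111100000000000000000000000
Mask: 255.128.0.0


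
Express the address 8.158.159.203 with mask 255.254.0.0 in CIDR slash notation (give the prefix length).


Binary: 11111111.11111110.00000000.00000000
Count leading 1s
Prefix: /15


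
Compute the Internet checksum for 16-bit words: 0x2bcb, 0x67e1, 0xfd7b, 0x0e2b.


Sum all words (with carry folding):
+ 0x2bcb = 0x2bcb
+ 0x67e1 = 0x93ac
+ 0xfd7b = 0x9128
+ 0x0e2b = 0x9f53
One's complement: ~0x9f53
Checksum = 0x60ac


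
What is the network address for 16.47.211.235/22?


IP:   00010000.00101111.11010011.11101011
Mask: 11111111.11111111.11111100.00000000
AND operation:
Net:  00010000.00101111.11010000.00000000
Network: 16.47.208.0/22


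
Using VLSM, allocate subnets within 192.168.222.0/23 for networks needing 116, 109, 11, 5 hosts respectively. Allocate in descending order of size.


116 hosts -> /25 (126 usable): 192.168.222.0/25
109 hosts -> /25 (126 usable): 192.168.222.128/25
11 hosts -> /28 (14 usable): 192.168.223.0/28
5 hosts -> /29 (6 usable): 192.168.223.16/29
Allocation: 192.168.222.0/25 (116 hosts, 126 usable); 192.168.222.128/25 (109 hosts, 126 usable); 192.168.223.0/28 (11 hosts, 14 usable); 192.168.223.16/29 (5 hosts, 6 usable)


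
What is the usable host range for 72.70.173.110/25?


Network: 72.70.173.0
Broadcast: 72.70.173.127
First usable = network + 1
Last usable = broadcast - 1
Range: 72.70.173.1 to 72.70.173.126


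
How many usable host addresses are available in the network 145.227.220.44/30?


Host bits = 32 - 30 = 2
Total addresses = 2^2 = 4
Usable = total - 2 (network and broadcast)
Usable hosts: 2


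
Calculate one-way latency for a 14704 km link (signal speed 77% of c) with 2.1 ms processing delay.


Speed = 0.77 * 3e5 km/s = 231000 km/s
Propagation delay = 14704 / 231000 = 0.0637 s = 63.6537 ms
Processing delay = 2.1 ms
Total one-way latency = 65.7537 ms


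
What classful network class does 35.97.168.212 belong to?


First octet: 35
Binary: 00100011
0xxxxxxx -> Class A (1-126)
Class A, default mask 255.0.0.0 (/8)


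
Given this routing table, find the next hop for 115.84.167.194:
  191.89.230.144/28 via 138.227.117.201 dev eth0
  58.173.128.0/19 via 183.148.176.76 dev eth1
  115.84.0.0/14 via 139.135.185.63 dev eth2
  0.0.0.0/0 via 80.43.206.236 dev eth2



Longest prefix match for 115.84.167.194:
  /28 191.89.230.144: no
  /19 58.173.128.0: no
  /14 115.84.0.0: MATCH
  /0 0.0.0.0: MATCH
Selected: next-hop 139.135.185.63 via eth2 (matched /14)


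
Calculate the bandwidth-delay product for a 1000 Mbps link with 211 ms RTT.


BDP = bandwidth * RTT
= 1000 Mbps * 211 ms
= 1000 * 1e6 * 211 / 1000 bits
= 211000000 bits
= 26375000 bytes
= 25756.8359 KB
BDP = 211000000 bits (26375000 bytes)


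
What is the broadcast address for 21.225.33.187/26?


Network: 21.225.33.128/26
Host bits = 6
Set all host bits to 1:
Broadcast: 21.225.33.191


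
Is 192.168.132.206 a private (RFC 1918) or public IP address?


RFC 1918 private ranges:
  10.0.0.0/8 (10.0.0.0 - 10.255.255.255)
  172.16.0.0/12 (172.16.0.0 - 172.31.255.255)
  192.168.0.0/16 (192.168.0.0 - 192.168.255.255)
Private (in 192.168.0.0/16)


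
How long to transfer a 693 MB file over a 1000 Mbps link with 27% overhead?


Effective throughput = 1000 * (1 - 27/100) = 730 Mbps
File size in Mb = 693 * 8 = 5544 Mb
Time = 5544 / 730
Time = 7.5945 seconds


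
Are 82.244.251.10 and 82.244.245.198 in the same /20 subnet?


Mask: 255.255.240.0
82.244.251.10 AND mask = 82.244.240.0
82.244.245.198 AND mask = 82.244.240.0
Yes, same subnet (82.244.240.0)


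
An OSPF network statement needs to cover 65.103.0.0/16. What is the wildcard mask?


Subnet mask: 255.255.0.0
Wildcard = 255.255.255.255 - subnet mask
255 - 255 = 0
255 - 255 = 0
255 - 0 = 255
255 - 0 = 255
Wildcard: 0.0.255.255


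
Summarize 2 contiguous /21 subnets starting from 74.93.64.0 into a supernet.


Original prefix: /21
Number of subnets: 2 = 2^1
New prefix = 21 - 1 = 20
Supernet: 74.93.64.0/20


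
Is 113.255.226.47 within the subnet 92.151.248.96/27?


Subnet network: 92.151.248.96
Test IP AND mask: 113.255.226.32
No, 113.255.226.47 is not in 92.151.248.96/27


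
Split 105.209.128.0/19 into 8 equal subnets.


New prefix = 19 + 3 = 22
Each subnet has 1024 addresses
  105.209.128.0/22
  105.209.132.0/22
  105.209.136.0/22
  105.209.140.0/22
  105.209.144.0/22
  105.209.148.0/22
  105.209.152.0/22
  105.209.156.0/22
Subnets: 105.209.128.0/22, 105.209.132.0/22, 105.209.136.0/22, 105.209.140.0/22, 105.209.144.0/22, 105.209.148.0/22, 105.209.152.0/22, 105.209.156.0/22


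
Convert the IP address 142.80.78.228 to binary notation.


142 = 10001110
80 = 01010000
78 = 01001110
228 = 11100100
Binary: 10001110.01010000.01001110.11100100


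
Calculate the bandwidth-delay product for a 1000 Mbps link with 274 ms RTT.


BDP = bandwidth * RTT
= 1000 Mbps * 274 ms
= 1000 * 1e6 * 274 / 1000 bits
= 274000000 bits
= 34250000 bytes
= 33447.2656 KB
BDP = 274000000 bits (34250000 bytes)


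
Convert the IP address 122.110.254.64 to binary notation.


122 = 01111010
110 = 01101110
254 = 11111110
64 = 01000000
Binary: 01111010.01101110.11111110.01000000


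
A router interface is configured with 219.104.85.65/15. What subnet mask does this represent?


/15 means 15 network bits, 17 host bits
Binary: 11111111111111100000000000000000
Mask: 255.254.0.0


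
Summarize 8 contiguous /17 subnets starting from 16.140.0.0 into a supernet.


Original prefix: /17
Number of subnets: 8 = 2^3
New prefix = 17 - 3 = 14
Supernet: 16.140.0.0/14


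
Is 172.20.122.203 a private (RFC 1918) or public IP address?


RFC 1918 private ranges:
  10.0.0.0/8 (10.0.0.0 - 10.255.255.255)
  172.16.0.0/12 (172.16.0.0 - 172.31.255.255)
  192.168.0.0/16 (192.168.0.0 - 192.168.255.255)
Private (in 172.16.0.0/12)


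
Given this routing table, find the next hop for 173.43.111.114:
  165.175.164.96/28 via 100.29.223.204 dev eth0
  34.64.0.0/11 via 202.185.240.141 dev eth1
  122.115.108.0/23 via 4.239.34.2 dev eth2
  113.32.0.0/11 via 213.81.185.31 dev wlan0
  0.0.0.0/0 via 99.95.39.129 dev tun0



Longest prefix match for 173.43.111.114:
  /28 165.175.164.96: no
  /11 34.64.0.0: no
  /23 122.115.108.0: no
  /11 113.32.0.0: no
  /0 0.0.0.0: MATCH
Selected: next-hop 99.95.39.129 via tun0 (matched /0)


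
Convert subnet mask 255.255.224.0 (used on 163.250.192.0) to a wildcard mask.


Subnet mask: 255.255.224.0
Wildcard = 255.255.255.255 - subnet mask
255 - 255 = 0
255 - 255 = 0
255 - 224 = 31
255 - 0 = 255
Wildcard: 0.0.31.255


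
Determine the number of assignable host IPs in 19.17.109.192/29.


Host bits = 32 - 29 = 3
Total addresses = 2^3 = 8
Usable = total - 2 (network and broadcast)
Usable hosts: 6


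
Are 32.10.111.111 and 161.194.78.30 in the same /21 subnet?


Mask: 255.255.248.0
32.10.111.111 AND mask = 32.10.104.0
161.194.78.30 AND mask = 161.194.72.0
No, different subnets (32.10.104.0 vs 161.194.72.0)


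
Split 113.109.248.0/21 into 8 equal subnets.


New prefix = 21 + 3 = 24
Each subnet has 256 addresses
  113.109.248.0/24
  113.109.249.0/24
  113.109.250.0/24
  113.109.251.0/24
  113.109.252.0/24
  113.109.253.0/24
  113.109.254.0/24
  113.109.255.0/24
Subnets: 113.109.248.0/24, 113.109.249.0/24, 113.109.250.0/24, 113.109.251.0/24, 113.109.252.0/24, 113.109.253.0/24, 113.109.254.0/24, 113.109.255.0/24


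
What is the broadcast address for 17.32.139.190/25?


Network: 17.32.139.128/25
Host bits = 7
Set all host bits to 1:
Broadcast: 17.32.139.255


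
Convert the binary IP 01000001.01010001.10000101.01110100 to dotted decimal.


01000001 = 65
01010001 = 81
10000101 = 133
01110100 = 116
IP: 65.81.133.116


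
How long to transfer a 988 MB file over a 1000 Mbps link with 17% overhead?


Effective throughput = 1000 * (1 - 17/100) = 830 Mbps
File size in Mb = 988 * 8 = 7904 Mb
Time = 7904 / 830
Time = 9.5229 seconds


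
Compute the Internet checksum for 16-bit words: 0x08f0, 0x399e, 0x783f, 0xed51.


Sum all words (with carry folding):
+ 0x08f0 = 0x08f0
+ 0x399e = 0x428e
+ 0x783f = 0xbacd
+ 0xed51 = 0xa81f
One's complement: ~0xa81f
Checksum = 0x57e0


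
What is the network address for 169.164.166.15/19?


IP:   10101001.10100100.10100110.00001111
Mask: 11111111.11111111.11100000.00000000
AND operation:
Net:  10101001.10100100.10100000.00000000
Network: 169.164.160.0/19


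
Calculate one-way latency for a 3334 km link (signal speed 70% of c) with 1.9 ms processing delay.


Speed = 0.7 * 3e5 km/s = 210000 km/s
Propagation delay = 3334 / 210000 = 0.0159 s = 15.8762 ms
Processing delay = 1.9 ms
Total one-way latency = 17.7762 ms


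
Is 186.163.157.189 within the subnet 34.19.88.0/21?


Subnet network: 34.19.88.0
Test IP AND mask: 186.163.152.0
No, 186.163.157.189 is not in 34.19.88.0/21


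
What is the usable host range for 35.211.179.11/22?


Network: 35.211.176.0
Broadcast: 35.211.179.255
First usable = network + 1
Last usable = broadcast - 1
Range: 35.211.176.1 to 35.211.179.254


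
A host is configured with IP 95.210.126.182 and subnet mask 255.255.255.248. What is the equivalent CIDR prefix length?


Binary: 11111111.11111111.11111111.11111000
Count leading 1s
Prefix: /29


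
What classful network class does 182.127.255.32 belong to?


First octet: 182
Binary: 10110110
10xxxxxx -> Class B (128-191)
Class B, default mask 255.255.0.0 (/16)


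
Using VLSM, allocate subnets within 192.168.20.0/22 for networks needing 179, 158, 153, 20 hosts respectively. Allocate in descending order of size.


179 hosts -> /24 (254 usable): 192.168.20.0/24
158 hosts -> /24 (254 usable): 192.168.21.0/24
153 hosts -> /24 (254 usable): 192.168.22.0/24
20 hosts -> /27 (30 usable): 192.168.23.0/27
Allocation: 192.168.20.0/24 (179 hosts, 254 usable); 192.168.21.0/24 (158 hosts, 254 usable); 192.168.22.0/24 (153 hosts, 254 usable); 192.168.23.0/27 (20 hosts, 30 usable)


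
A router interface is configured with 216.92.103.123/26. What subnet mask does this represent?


/26 means 26 network bits, 6 host bits
Binary: 11111111111111111111111111000000
Mask: 255.255.255.192


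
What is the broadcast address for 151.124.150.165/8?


Network: 151.0.0.0/8
Host bits = 24
Set all host bits to 1:
Broadcast: 151.255.255.255


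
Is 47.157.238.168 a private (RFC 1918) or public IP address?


RFC 1918 private ranges:
  10.0.0.0/8 (10.0.0.0 - 10.255.255.255)
  172.16.0.0/12 (172.16.0.0 - 172.31.255.255)
  192.168.0.0/16 (192.168.0.0 - 192.168.255.255)
Public (not in any RFC 1918 range)


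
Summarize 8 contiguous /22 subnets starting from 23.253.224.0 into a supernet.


Original prefix: /22
Number of subnets: 8 = 2^3
New prefix = 22 - 3 = 19
Supernet: 23.253.224.0/19


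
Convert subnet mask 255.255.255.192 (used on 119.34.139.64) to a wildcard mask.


Subnet mask: 255.255.255.192
Wildcard = 255.255.255.255 - subnet mask
255 - 255 = 0
255 - 255 = 0
255 - 255 = 0
255 - 192 = 63
Wildcard: 0.0.0.63


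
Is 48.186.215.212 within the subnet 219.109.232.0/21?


Subnet network: 219.109.232.0
Test IP AND mask: 48.186.208.0
No, 48.186.215.212 is not in 219.109.232.0/21


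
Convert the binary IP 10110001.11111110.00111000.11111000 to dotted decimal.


10110001 = 177
11111110 = 254
00111000 = 56
11111000 = 248
IP: 177.254.56.248


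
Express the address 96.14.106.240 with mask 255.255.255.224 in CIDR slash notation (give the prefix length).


Binary: 11111111.11111111.11111111.11100000
Count leading 1s
Prefix: /27


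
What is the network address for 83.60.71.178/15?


IP:   01010011.00111100.01000111.10110010
Mask: 11111111.11111110.00000000.00000000
AND operation:
Net:  01010011.00111100.00000000.00000000
Network: 83.60.0.0/15


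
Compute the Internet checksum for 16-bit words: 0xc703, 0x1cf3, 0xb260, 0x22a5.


Sum all words (with carry folding):
+ 0xc703 = 0xc703
+ 0x1cf3 = 0xe3f6
+ 0xb260 = 0x9657
+ 0x22a5 = 0xb8fc
One's complement: ~0xb8fc
Checksum = 0x4703


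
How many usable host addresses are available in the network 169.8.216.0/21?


Host bits = 32 - 21 = 11
Total addresses = 2^11 = 2048
Usable = total - 2 (network and broadcast)
Usable hosts: 2046


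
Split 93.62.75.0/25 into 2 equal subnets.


New prefix = 25 + 1 = 26
Each subnet has 64 addresses
  93.62.75.0/26
  93.62.75.64/26
Subnets: 93.62.75.0/26, 93.62.75.64/26


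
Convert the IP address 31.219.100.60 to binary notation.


31 = 00011111
219 = 11011011
100 = 01100100
60 = 00111100
Binary: 00011111.11011011.01100100.00111100


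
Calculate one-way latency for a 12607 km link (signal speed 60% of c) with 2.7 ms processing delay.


Speed = 0.6 * 3e5 km/s = 180000 km/s
Propagation delay = 12607 / 180000 = 0.07 s = 70.0389 ms
Processing delay = 2.7 ms
Total one-way latency = 72.7389 ms


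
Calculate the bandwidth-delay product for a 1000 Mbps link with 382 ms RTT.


BDP = bandwidth * RTT
= 1000 Mbps * 382 ms
= 1000 * 1e6 * 382 / 1000 bits
= 382000000 bits
= 47750000 bytes
= 46630.8594 KB
BDP = 382000000 bits (47750000 bytes)


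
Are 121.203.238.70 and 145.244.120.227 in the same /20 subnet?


Mask: 255.255.240.0
121.203.238.70 AND mask = 121.203.224.0
145.244.120.227 AND mask = 145.244.112.0
No, different subnets (121.203.224.0 vs 145.244.112.0)


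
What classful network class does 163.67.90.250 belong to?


First octet: 163
Binary: 10100011
10xxxxxx -> Class B (128-191)
Class B, default mask 255.255.0.0 (/16)


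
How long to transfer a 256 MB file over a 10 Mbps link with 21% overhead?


Effective throughput = 10 * (1 - 21/100) = 7.9 Mbps
File size in Mb = 256 * 8 = 2048 Mb
Time = 2048 / 7.9
Time = 259.2405 seconds


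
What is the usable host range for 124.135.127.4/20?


Network: 124.135.112.0
Broadcast: 124.135.127.255
First usable = network + 1
Last usable = broadcast - 1
Range: 124.135.112.1 to 124.135.127.254


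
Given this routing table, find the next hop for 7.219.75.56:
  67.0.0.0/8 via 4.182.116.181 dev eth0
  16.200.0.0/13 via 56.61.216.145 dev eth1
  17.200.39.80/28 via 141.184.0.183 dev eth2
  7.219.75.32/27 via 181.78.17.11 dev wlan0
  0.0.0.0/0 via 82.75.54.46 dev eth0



Longest prefix match for 7.219.75.56:
  /8 67.0.0.0: no
  /13 16.200.0.0: no
  /28 17.200.39.80: no
  /27 7.219.75.32: MATCH
  /0 0.0.0.0: MATCH
Selected: next-hop 181.78.17.11 via wlan0 (matched /27)


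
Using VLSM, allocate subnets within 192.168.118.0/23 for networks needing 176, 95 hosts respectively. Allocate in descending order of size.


176 hosts -> /24 (254 usable): 192.168.118.0/24
95 hosts -> /25 (126 usable): 192.168.119.0/25
Allocation: 192.168.118.0/24 (176 hosts, 254 usable); 192.168.119.0/25 (95 hosts, 126 usable)


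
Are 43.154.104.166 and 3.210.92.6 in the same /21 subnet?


Mask: 255.255.248.0
43.154.104.166 AND mask = 43.154.104.0
3.210.92.6 AND mask = 3.210.88.0
No, different subnets (43.154.104.0 vs 3.210.88.0)


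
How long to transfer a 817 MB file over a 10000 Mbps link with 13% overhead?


Effective throughput = 10000 * (1 - 13/100) = 8700 Mbps
File size in Mb = 817 * 8 = 6536 Mb
Time = 6536 / 8700
Time = 0.7513 seconds


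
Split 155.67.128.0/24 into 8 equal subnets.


New prefix = 24 + 3 = 27
Each subnet has 32 addresses
  155.67.128.0/27
  155.67.128.32/27
  155.67.128.64/27
  155.67.128.96/27
  155.67.128.128/27
  155.67.128.160/27
  155.67.128.192/27
  155.67.128.224/27
Subnets: 155.67.128.0/27, 155.67.128.32/27, 155.67.128.64/27, 155.67.128.96/27, 155.67.128.128/27, 155.67.128.160/27, 155.67.128.192/27, 155.67.128.224/27


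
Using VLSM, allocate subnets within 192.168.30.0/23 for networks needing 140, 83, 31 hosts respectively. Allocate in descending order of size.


140 hosts -> /24 (254 usable): 192.168.30.0/24
83 hosts -> /25 (126 usable): 192.168.31.0/25
31 hosts -> /26 (62 usable): 192.168.31.128/26
Allocation: 192.168.30.0/24 (140 hosts, 254 usable); 192.168.31.0/25 (83 hosts, 126 usable); 192.168.31.128/26 (31 hosts, 62 usable)


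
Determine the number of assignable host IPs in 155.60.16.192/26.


Host bits = 32 - 26 = 6
Total addresses = 2^6 = 64
Usable = total - 2 (network and broadcast)
Usable hosts: 62


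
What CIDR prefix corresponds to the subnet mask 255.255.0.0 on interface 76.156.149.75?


Binary: 11111111.11111111.00000000.00000000
Count leading 1s
Prefix: /16


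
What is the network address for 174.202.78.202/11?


IP:   10101110.11001010.01001110.11001010
Mask: 11111111.11100000.00000000.00000000
AND operation:
Net:  10101110.11000000.00000000.00000000
Network: 174.192.0.0/11


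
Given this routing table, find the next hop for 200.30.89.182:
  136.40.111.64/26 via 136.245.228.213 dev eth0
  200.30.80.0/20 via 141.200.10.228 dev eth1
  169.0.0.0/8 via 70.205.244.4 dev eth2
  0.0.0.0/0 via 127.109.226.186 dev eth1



Longest prefix match for 200.30.89.182:
  /26 136.40.111.64: no
  /20 200.30.80.0: MATCH
  /8 169.0.0.0: no
  /0 0.0.0.0: MATCH
Selected: next-hop 141.200.10.228 via eth1 (matched /20)


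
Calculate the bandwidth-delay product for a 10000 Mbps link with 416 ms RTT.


BDP = bandwidth * RTT
= 10000 Mbps * 416 ms
= 10000 * 1e6 * 416 / 1000 bits
= 4160000000 bits
= 520000000 bytes
= 507812.5 KB
BDP = 4160000000 bits (520000000 bytes)


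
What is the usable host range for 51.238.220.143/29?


Network: 51.238.220.136
Broadcast: 51.238.220.143
First usable = network + 1
Last usable = broadcast - 1
Range: 51.238.220.137 to 51.238.220.142


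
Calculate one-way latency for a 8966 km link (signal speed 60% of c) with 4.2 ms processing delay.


Speed = 0.6 * 3e5 km/s = 180000 km/s
Propagation delay = 8966 / 180000 = 0.0498 s = 49.8111 ms
Processing delay = 4.2 ms
Total one-way latency = 54.0111 ms


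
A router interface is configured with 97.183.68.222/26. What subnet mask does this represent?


/26 means 26 network bits, 6 host bits
Binary: 11111111111111111111111111000000
Mask: 255.255.255.192


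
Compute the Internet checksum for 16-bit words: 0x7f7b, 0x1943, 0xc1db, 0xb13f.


Sum all words (with carry folding):
+ 0x7f7b = 0x7f7b
+ 0x1943 = 0x98be
+ 0xc1db = 0x5a9a
+ 0xb13f = 0x0bda
One's complement: ~0x0bda
Checksum = 0xf425


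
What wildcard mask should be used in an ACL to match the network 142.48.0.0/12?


Subnet mask: 255.240.0.0
Wildcard = 255.255.255.255 - subnet mask
255 - 255 = 0
255 - 240 = 15
255 - 0 = 255
255 - 0 = 255
Wildcard: 0.15.255.255


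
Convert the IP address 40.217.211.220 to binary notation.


40 = 00101000
217 = 11011001
211 = 11010011
220 = 11011100
Binary: 00101000.11011001.11010011.11011100


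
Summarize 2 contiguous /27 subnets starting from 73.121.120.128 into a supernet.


Original prefix: /27
Number of subnets: 2 = 2^1
New prefix = 27 - 1 = 26
Supernet: 73.121.120.128/26


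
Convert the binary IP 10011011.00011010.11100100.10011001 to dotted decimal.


10011011 = 155
00011010 = 26
11100100 = 228
10011001 = 153
IP: 155.26.228.153


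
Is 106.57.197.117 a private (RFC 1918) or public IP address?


RFC 1918 private ranges:
  10.0.0.0/8 (10.0.0.0 - 10.255.255.255)
  172.16.0.0/12 (172.16.0.0 - 172.31.255.255)
  192.168.0.0/16 (192.168.0.0 - 192.168.255.255)
Public (not in any RFC 1918 range)


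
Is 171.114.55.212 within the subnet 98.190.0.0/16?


Subnet network: 98.190.0.0
Test IP AND mask: 171.114.0.0
No, 171.114.55.212 is not in 98.190.0.0/16


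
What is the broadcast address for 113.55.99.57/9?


Network: 113.0.0.0/9
Host bits = 23
Set all host bits to 1:
Broadcast: 113.127.255.255


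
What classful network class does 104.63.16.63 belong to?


First octet: 104
Binary: 01101000
0xxxxxxx -> Class A (1-126)
Class A, default mask 255.0.0.0 (/8)


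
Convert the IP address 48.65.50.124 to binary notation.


48 = 00110000
65 = 01000001
50 = 00110010
124 = 01111100
Binary: 00110000.01000001.00110010.01111100


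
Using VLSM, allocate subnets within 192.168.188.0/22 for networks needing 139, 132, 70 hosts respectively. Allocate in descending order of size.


139 hosts -> /24 (254 usable): 192.168.188.0/24
132 hosts -> /24 (254 usable): 192.168.189.0/24
70 hosts -> /25 (126 usable): 192.168.190.0/25
Allocation: 192.168.188.0/24 (139 hosts, 254 usable); 192.168.189.0/24 (132 hosts, 254 usable); 192.168.190.0/25 (70 hosts, 126 usable)


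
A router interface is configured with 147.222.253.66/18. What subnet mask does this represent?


/18 means 18 network bits, 14 host bits
Binary: 11111111111111111100000000000000
Mask: 255.255.192.0


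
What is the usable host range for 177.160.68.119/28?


Network: 177.160.68.112
Broadcast: 177.160.68.127
First usable = network + 1
Last usable = broadcast - 1
Range: 177.160.68.113 to 177.160.68.126


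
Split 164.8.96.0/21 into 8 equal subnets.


New prefix = 21 + 3 = 24
Each subnet has 256 addresses
  164.8.96.0/24
  164.8.97.0/24
  164.8.98.0/24
  164.8.99.0/24
  164.8.100.0/24
  164.8.101.0/24
  164.8.102.0/24
  164.8.103.0/24
Subnets: 164.8.96.0/24, 164.8.97.0/24, 164.8.98.0/24, 164.8.99.0/24, 164.8.100.0/24, 164.8.101.0/24, 164.8.102.0/24, 164.8.103.0/24


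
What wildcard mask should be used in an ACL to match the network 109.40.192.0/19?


Subnet mask: 255.255.224.0
Wildcard = 255.255.255.255 - subnet mask
255 - 255 = 0
255 - 255 = 0
255 - 224 = 31
255 - 0 = 255
Wildcard: 0.0.31.255


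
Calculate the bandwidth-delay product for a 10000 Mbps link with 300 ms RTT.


BDP = bandwidth * RTT
= 10000 Mbps * 300 ms
= 10000 * 1e6 * 300 / 1000 bits
= 3000000000 bits
= 375000000 bytes
= 366210.9375 KB
BDP = 3000000000 bits (375000000 bytes)


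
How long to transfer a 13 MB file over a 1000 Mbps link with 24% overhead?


Effective throughput = 1000 * (1 - 24/100) = 760 Mbps
File size in Mb = 13 * 8 = 104 Mb
Time = 104 / 760
Time = 0.1368 seconds


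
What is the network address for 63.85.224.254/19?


IP:   00111111.01010101.11100000.11111110
Mask: 11111111.11111111.11100000.00000000
AND operation:
Net:  00111111.01010101.11100000.00000000
Network: 63.85.224.0/19


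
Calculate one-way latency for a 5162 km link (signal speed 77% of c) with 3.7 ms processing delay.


Speed = 0.77 * 3e5 km/s = 231000 km/s
Propagation delay = 5162 / 231000 = 0.0223 s = 22.3463 ms
Processing delay = 3.7 ms
Total one-way latency = 26.0463 ms


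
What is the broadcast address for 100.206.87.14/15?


Network: 100.206.0.0/15
Host bits = 17
Set all host bits to 1:
Broadcast: 100.207.255.255


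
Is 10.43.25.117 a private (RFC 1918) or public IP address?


RFC 1918 private ranges:
  10.0.0.0/8 (10.0.0.0 - 10.255.255.255)
  172.16.0.0/12 (172.16.0.0 - 172.31.255.255)
  192.168.0.0/16 (192.168.0.0 - 192.168.255.255)
Private (in 10.0.0.0/8)
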